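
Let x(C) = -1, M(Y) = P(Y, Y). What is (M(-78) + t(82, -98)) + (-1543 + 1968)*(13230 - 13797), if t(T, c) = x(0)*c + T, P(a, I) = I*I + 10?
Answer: -234701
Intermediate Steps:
P(a, I) = 10 + I² (P(a, I) = I² + 10 = 10 + I²)
M(Y) = 10 + Y²
t(T, c) = T - c (t(T, c) = -c + T = T - c)
(M(-78) + t(82, -98)) + (-1543 + 1968)*(13230 - 13797) = ((10 + (-78)²) + (82 - 1*(-98))) + (-1543 + 1968)*(13230 - 13797) = ((10 + 6084) + (82 + 98)) + 425*(-567) = (6094 + 180) - 240975 = 6274 - 240975 = -234701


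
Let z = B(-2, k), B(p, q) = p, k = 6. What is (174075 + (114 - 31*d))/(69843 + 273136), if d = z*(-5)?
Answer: 173879/342979 ≈ 0.50697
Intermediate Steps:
z = -2
d = 10 (d = -2*(-5) = 10)
(174075 + (114 - 31*d))/(69843 + 273136) = (174075 + (114 - 31*10))/(69843 + 273136) = (174075 + (114 - 310))/342979 = (174075 - 196)*(1/342979) = 173879*(1/342979) = 173879/342979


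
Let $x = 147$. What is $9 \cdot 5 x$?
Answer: $6615$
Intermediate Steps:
$9 \cdot 5 x = 9 \cdot 5 \cdot 147 = 45 \cdot 147 = 6615$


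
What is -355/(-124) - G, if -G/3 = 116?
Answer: 43507/124 ≈ 350.86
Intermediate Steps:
G = -348 (G = -3*116 = -348)
-355/(-124) - G = -355/(-124) - 1*(-348) = -355*(-1/124) + 348 = 355/124 + 348 = 43507/124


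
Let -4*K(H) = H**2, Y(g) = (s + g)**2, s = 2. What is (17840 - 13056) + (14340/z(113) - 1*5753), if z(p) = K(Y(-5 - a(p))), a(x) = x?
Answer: -10965688209/11316496 ≈ -969.00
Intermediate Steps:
Y(g) = (2 + g)**2
K(H) = -H**2/4
z(p) = -(-3 - p)**4/4 (z(p) = -(2 + (-5 - p))**4/4 = -(-3 - p)**4/4)
(17840 - 13056) + (14340/z(113) - 1*5753) = (17840 - 13056) + (14340/((-(3 + 113)**4/4)) - 1*5753) = 4784 + (14340/((-1/4*116**4)) - 5753) = 4784 + (14340/((-1/4*181063936)) - 5753) = 4784 + (14340/(-45265984) - 5753) = 4784 + (14340*(-1/45265984) - 5753) = 4784 + (-3585/11316496 - 5753) = 4784 - 65103805073/11316496 = -10965688209/11316496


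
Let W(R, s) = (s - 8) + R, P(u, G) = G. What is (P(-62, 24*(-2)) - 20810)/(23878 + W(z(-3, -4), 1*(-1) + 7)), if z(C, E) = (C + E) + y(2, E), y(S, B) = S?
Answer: -20858/23871 ≈ -0.87378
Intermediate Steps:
z(C, E) = 2 + C + E (z(C, E) = (C + E) + 2 = 2 + C + E)
W(R, s) = -8 + R + s (W(R, s) = (-8 + s) + R = -8 + R + s)
(P(-62, 24*(-2)) - 20810)/(23878 + W(z(-3, -4), 1*(-1) + 7)) = (24*(-2) - 20810)/(23878 + (-8 + (2 - 3 - 4) + (1*(-1) + 7))) = (-48 - 20810)/(23878 + (-8 - 5 + (-1 + 7))) = -20858/(23878 + (-8 - 5 + 6)) = -20858/(23878 - 7) = -20858/23871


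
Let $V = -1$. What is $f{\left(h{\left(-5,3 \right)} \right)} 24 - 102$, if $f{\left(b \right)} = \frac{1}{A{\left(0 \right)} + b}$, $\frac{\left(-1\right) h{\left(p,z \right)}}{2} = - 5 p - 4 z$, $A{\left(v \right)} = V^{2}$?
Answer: $- \frac{2574}{25} \approx -102.96$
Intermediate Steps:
$A{\left(v \right)} = 1$ ($A{\left(v \right)} = \left(-1\right)^{2} = 1$)
$h{\left(p,z \right)} = 8 z + 10 p$ ($h{\left(p,z \right)} = - 2 \left(- 5 p - 4 z\right) = 8 z + 10 p$)
$f{\left(b \right)} = \frac{1}{1 + b}$
$f{\left(h{\left(-5,3 \right)} \right)} 24 - 102 = \frac{1}{1 + \left(8 \cdot 3 + 10 \left(-5\right)\right)} 24 - 102 = \frac{1}{1 + \left(24 - 50\right)} 24 - 102 = \frac{1}{1 - 26} \cdot 24 - 102 = \frac{1}{-25} \cdot 24 - 102 = \left(- \frac{1}{25}\right) 24 - 102 = - \frac{24}{25} - 102 = - \frac{2574}{25}$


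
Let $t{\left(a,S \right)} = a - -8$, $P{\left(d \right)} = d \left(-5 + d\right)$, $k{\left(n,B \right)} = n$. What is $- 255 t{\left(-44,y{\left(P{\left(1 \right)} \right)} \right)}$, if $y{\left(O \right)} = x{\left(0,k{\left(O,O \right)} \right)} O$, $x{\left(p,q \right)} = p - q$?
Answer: $9180$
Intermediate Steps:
$y{\left(O \right)} = - O^{2}$ ($y{\left(O \right)} = \left(0 - O\right) O = - O O = - O^{2}$)
$t{\left(a,S \right)} = 8 + a$ ($t{\left(a,S \right)} = a + 8 = 8 + a$)
$- 255 t{\left(-44,y{\left(P{\left(1 \right)} \right)} \right)} = - 255 \left(8 - 44\right) = \left(-255\right) \left(-36\right) = 9180$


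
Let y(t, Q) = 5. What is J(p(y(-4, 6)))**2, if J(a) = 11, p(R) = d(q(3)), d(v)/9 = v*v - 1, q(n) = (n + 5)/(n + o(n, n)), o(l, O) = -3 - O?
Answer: 121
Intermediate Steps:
q(n) = -5/3 - n/3 (q(n) = (n + 5)/(n + (-3 - n)) = (5 + n)/(-3) = (5 + n)*(-1/3) = -5/3 - n/3)
d(v) = -9 + 9*v**2 (d(v) = 9*(v*v - 1) = 9*(v**2 - 1) = 9*(-1 + v**2) = -9 + 9*v**2)
p(R) = 55 (p(R) = -9 + 9*(-5/3 - 1/3*3)**2 = -9 + 9*(-5/3 - 1)**2 = -9 + 9*(-8/3)**2 = -9 + 9*(64/9) = -9 + 64 = 55)
J(p(y(-4, 6)))**2 = 11**2 = 121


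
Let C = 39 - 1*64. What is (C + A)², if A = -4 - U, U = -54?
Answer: 625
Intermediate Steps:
A = 50 (A = -4 - 1*(-54) = -4 + 54 = 50)
C = -25 (C = 39 - 64 = -25)
(C + A)² = (-25 + 50)² = 25² = 625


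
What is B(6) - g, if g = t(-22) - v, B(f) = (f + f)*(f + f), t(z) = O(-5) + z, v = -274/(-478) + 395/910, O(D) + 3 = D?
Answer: 7612467/43498 ≈ 175.01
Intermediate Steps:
O(D) = -3 + D
v = 43815/43498 (v = -274*(-1/478) + 395*(1/910) = 137/239 + 79/182 = 43815/43498 ≈ 1.0073)
t(z) = -8 + z (t(z) = (-3 - 5) + z = -8 + z)
B(f) = 4*f² (B(f) = (2*f)*(2*f) = 4*f²)
g = -1348755/43498 (g = (-8 - 22) - 1*43815/43498 = -30 - 43815/43498 = -1348755/43498 ≈ -31.007)
B(6) - g = 4*6² - 1*(-1348755/43498) = 4*36 + 1348755/43498 = 144 + 1348755/43498 = 7612467/43498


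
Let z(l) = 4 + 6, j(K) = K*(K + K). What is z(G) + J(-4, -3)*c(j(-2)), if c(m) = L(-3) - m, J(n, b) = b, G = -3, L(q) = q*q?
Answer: 7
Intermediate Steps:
L(q) = q²
j(K) = 2*K² (j(K) = K*(2*K) = 2*K²)
c(m) = 9 - m (c(m) = (-3)² - m = 9 - m)
z(l) = 10
z(G) + J(-4, -3)*c(j(-2)) = 10 - 3*(9 - 2*(-2)²) = 10 - 3*(9 - 2*4) = 10 - 3*(9 - 1*8) = 10 - 3*(9 - 8) = 10 - 3*1 = 10 - 3 = 7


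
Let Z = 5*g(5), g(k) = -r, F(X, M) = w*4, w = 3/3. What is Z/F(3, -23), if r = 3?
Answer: -15/4 ≈ -3.7500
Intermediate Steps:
w = 1 (w = 3*(⅓) = 1)
F(X, M) = 4 (F(X, M) = 1*4 = 4)
g(k) = -3 (g(k) = -1*3 = -3)
Z = -15 (Z = 5*(-3) = -15)
Z/F(3, -23) = -15/4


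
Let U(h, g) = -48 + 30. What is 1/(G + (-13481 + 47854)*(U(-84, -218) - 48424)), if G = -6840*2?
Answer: -1/1665110546 ≈ -6.0056e-10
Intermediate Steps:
U(h, g) = -18
G = -13680
1/(G + (-13481 + 47854)*(U(-84, -218) - 48424)) = 1/(-13680 + (-13481 + 47854)*(-18 - 48424)) = 1/(-13680 + 34373*(-48442)) = 1/(-13680 - 1665096866) = 1/(-1665110546) = -1/1665110546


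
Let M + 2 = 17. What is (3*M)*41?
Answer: 1845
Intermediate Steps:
M = 15 (M = -2 + 17 = 15)
(3*M)*41 = (3*15)*41 = 45*41 = 1845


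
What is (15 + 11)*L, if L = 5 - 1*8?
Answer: -78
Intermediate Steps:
L = -3 (L = 5 - 8 = -3)
(15 + 11)*L = (15 + 11)*(-3) = 26*(-3) = -78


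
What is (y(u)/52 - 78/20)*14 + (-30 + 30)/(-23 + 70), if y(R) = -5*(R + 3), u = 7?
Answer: -4424/65 ≈ -68.062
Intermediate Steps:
y(R) = -15 - 5*R (y(R) = -5*(3 + R) = -15 - 5*R)
(y(u)/52 - 78/20)*14 + (-30 + 30)/(-23 + 70) = ((-15 - 5*7)/52 - 78/20)*14 + (-30 + 30)/(-23 + 70) = ((-15 - 35)*(1/52) - 78*1/20)*14 + 0/47 = (-50*1/52 - 39/10)*14 + 0*(1/47) = (-25/26 - 39/10)*14 + 0 = -316/65*14 + 0 = -4424/65 + 0 = -4424/65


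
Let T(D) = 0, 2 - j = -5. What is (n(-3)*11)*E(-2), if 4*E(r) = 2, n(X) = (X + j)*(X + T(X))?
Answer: -66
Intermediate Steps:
j = 7 (j = 2 - 1*(-5) = 2 + 5 = 7)
n(X) = X*(7 + X) (n(X) = (X + 7)*(X + 0) = (7 + X)*X = X*(7 + X))
E(r) = ½ (E(r) = (¼)*2 = ½)
(n(-3)*11)*E(-2) = (-3*(7 - 3)*11)*(½) = (-3*4*11)*(½) = -12*11*(½) = -132*½ = -66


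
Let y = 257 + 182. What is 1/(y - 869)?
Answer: -1/430 ≈ -0.0023256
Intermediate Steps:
y = 439
1/(y - 869) = 1/(439 - 869) = 1/(-430) = -1/430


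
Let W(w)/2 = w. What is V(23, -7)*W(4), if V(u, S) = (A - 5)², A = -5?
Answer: 800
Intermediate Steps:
W(w) = 2*w
V(u, S) = 100 (V(u, S) = (-5 - 5)² = (-10)² = 100)
V(23, -7)*W(4) = 100*(2*4) = 100*8 = 800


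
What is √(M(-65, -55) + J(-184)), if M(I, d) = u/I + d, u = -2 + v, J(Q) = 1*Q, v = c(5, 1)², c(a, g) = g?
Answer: 3*I*√112190/65 ≈ 15.459*I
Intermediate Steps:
v = 1 (v = 1² = 1)
J(Q) = Q
u = -1 (u = -2 + 1 = -1)
M(I, d) = d - 1/I (M(I, d) = -1/I + d = d - 1/I)
√(M(-65, -55) + J(-184)) = √((-55 - 1/(-65)) - 184) = √((-55 - 1*(-1/65)) - 184) = √((-55 + 1/65) - 184) = √(-3574/65 - 184) = √(-15534/65) = 3*I*√112190/65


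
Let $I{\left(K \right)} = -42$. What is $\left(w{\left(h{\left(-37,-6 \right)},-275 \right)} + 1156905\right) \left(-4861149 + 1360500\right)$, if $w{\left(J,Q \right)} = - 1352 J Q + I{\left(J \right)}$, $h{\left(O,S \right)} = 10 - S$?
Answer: $-24874432075287$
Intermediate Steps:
$w{\left(J,Q \right)} = -42 - 1352 J Q$ ($w{\left(J,Q \right)} = - 1352 J Q - 42 = -42 - 1352 J Q$)
$\left(w{\left(h{\left(-37,-6 \right)},-275 \right)} + 1156905\right) \left(-4861149 + 1360500\right) = \left(\left(-42 - 1352 \left(10 - -6\right) \left(-275\right)\right) + 1156905\right) \left(-4861149 + 1360500\right) = \left(\left(-42 - 1352 \left(10 + 6\right) \left(-275\right)\right) + 1156905\right) \left(-3500649\right) = \left(\left(-42 - 21632 \left(-275\right)\right) + 1156905\right) \left(-3500649\right) = \left(\left(-42 + 5948800\right) + 1156905\right) \left(-3500649\right) = \left(5948758 + 1156905\right) \left(-3500649\right) = 7105663 \left(-3500649\right) = -24874432075287$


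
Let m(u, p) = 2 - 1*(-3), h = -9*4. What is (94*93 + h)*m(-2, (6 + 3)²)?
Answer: 43530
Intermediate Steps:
h = -36
m(u, p) = 5 (m(u, p) = 2 + 3 = 5)
(94*93 + h)*m(-2, (6 + 3)²) = (94*93 - 36)*5 = (8742 - 36)*5 = 8706*5 = 43530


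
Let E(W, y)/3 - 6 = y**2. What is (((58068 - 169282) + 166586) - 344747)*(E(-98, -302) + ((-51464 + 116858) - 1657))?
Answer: -97625575625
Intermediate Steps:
E(W, y) = 18 + 3*y**2
(((58068 - 169282) + 166586) - 344747)*(E(-98, -302) + ((-51464 + 116858) - 1657)) = (((58068 - 169282) + 166586) - 344747)*((18 + 3*(-302)**2) + ((-51464 + 116858) - 1657)) = ((-111214 + 166586) - 344747)*((18 + 3*91204) + (65394 - 1657)) = (55372 - 344747)*((18 + 273612) + 63737) = -289375*(273630 + 63737) = -289375*337367 = -97625575625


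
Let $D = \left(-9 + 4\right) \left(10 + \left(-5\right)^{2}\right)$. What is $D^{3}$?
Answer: $-5359375$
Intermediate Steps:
$D = -175$ ($D = - 5 \left(10 + 25\right) = \left(-5\right) 35 = -175$)
$D^{3} = \left(-175\right)^{3} = -5359375$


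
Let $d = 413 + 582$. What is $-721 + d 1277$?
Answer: $1269894$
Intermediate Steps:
$d = 995$
$-721 + d 1277 = -721 + 995 \cdot 1277 = -721 + 1270615 = 1269894$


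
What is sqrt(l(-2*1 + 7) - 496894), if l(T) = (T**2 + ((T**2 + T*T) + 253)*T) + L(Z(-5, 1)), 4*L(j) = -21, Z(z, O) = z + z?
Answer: I*sqrt(1981437)/2 ≈ 703.82*I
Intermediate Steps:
Z(z, O) = 2*z
L(j) = -21/4 (L(j) = (1/4)*(-21) = -21/4)
l(T) = -21/4 + T**2 + T*(253 + 2*T**2) (l(T) = (T**2 + ((T**2 + T*T) + 253)*T) - 21/4 = (T**2 + ((T**2 + T**2) + 253)*T) - 21/4 = (T**2 + (2*T**2 + 253)*T) - 21/4 = (T**2 + (253 + 2*T**2)*T) - 21/4 = (T**2 + T*(253 + 2*T**2)) - 21/4 = -21/4 + T**2 + T*(253 + 2*T**2))
sqrt(l(-2*1 + 7) - 496894) = sqrt((-21/4 + (-2*1 + 7)**2 + 2*(-2*1 + 7)**3 + 253*(-2*1 + 7)) - 496894) = sqrt((-21/4 + (-2 + 7)**2 + 2*(-2 + 7)**3 + 253*(-2 + 7)) - 496894) = sqrt((-21/4 + 5**2 + 2*5**3 + 253*5) - 496894) = sqrt((-21/4 + 25 + 2*125 + 1265) - 496894) = sqrt((-21/4 + 25 + 250 + 1265) - 496894) = sqrt(6139/4 - 496894) = sqrt(-1981437/4) = I*sqrt(1981437)/2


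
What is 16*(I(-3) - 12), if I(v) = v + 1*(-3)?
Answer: -288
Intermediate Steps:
I(v) = -3 + v (I(v) = v - 3 = -3 + v)
16*(I(-3) - 12) = 16*((-3 - 3) - 12) = 16*(-6 - 12) = 16*(-18) = -288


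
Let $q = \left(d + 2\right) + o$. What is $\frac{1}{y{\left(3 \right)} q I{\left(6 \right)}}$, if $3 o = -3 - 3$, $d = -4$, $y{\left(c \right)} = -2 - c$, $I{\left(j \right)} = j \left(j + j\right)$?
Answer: $\frac{1}{1440} \approx 0.00069444$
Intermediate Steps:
$I{\left(j \right)} = 2 j^{2}$ ($I{\left(j \right)} = j 2 j = 2 j^{2}$)
$o = -2$ ($o = \frac{-3 - 3}{3} = \frac{1}{3} \left(-6\right) = -2$)
$q = -4$ ($q = \left(-4 + 2\right) - 2 = -2 - 2 = -4$)
$\frac{1}{y{\left(3 \right)} q I{\left(6 \right)}} = \frac{1}{\left(-2 - 3\right) \left(-4\right) 2 \cdot 6^{2}} = \frac{1}{\left(-2 - 3\right) \left(-4\right) 2 \cdot 36} = \frac{1}{\left(-5\right) \left(-4\right) 72} = \frac{1}{20 \cdot 72} = \frac{1}{1440}$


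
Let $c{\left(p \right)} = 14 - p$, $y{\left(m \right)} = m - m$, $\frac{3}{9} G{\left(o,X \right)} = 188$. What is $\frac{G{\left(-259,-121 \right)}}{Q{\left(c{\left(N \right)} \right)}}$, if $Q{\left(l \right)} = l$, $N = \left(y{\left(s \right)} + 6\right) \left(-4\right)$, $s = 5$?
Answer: $\frac{282}{19} \approx 14.842$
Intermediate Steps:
$G{\left(o,X \right)} = 564$ ($G{\left(o,X \right)} = 3 \cdot 188 = 564$)
$y{\left(m \right)} = 0$
$N = -24$ ($N = \left(0 + 6\right) \left(-4\right) = 6 \left(-4\right) = -24$)
$\frac{G{\left(-259,-121 \right)}}{Q{\left(c{\left(N \right)} \right)}} = \frac{564}{14 - -24} = \frac{564}{14 + 24} = \frac{564}{38} = 564 \cdot \frac{1}{38} = \frac{282}{19}$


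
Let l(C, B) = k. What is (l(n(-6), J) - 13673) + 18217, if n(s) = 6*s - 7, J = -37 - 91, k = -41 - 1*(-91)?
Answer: 4594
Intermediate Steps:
k = 50 (k = -41 + 91 = 50)
J = -128
n(s) = -7 + 6*s
l(C, B) = 50
(l(n(-6), J) - 13673) + 18217 = (50 - 13673) + 18217 = -13623 + 18217 = 4594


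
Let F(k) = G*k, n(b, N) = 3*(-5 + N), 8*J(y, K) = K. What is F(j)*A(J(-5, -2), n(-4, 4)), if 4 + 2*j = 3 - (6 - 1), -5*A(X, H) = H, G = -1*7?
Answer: 63/5 ≈ 12.600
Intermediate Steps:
J(y, K) = K/8
n(b, N) = -15 + 3*N
G = -7
A(X, H) = -H/5
j = -3 (j = -2 + (3 - (6 - 1))/2 = -2 + (3 - 1*5)/2 = -2 + (3 - 5)/2 = -2 + (½)*(-2) = -2 - 1 = -3)
F(k) = -7*k
F(j)*A(J(-5, -2), n(-4, 4)) = (-7*(-3))*(-(-15 + 3*4)/5) = 21*(-(-15 + 12)/5) = 21*(-⅕*(-3)) = 21*(⅗) = 63/5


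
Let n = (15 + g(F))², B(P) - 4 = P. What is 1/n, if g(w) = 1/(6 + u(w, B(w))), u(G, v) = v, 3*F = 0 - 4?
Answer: 676/154449 ≈ 0.0043769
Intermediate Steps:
B(P) = 4 + P
F = -4/3 (F = (0 - 4)/3 = (⅓)*(-4) = -4/3 ≈ -1.3333)
g(w) = 1/(10 + w) (g(w) = 1/(6 + (4 + w)) = 1/(10 + w))
n = 154449/676 (n = (15 + 1/(10 - 4/3))² = (15 + 1/(26/3))² = (15 + 3/26)² = (393/26)² = 154449/676 ≈ 228.47)
1/n = 1/(154449/676) = 676/154449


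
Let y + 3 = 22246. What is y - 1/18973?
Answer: 422016438/18973 ≈ 22243.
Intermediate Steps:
y = 22243 (y = -3 + 22246 = 22243)
y - 1/18973 = 22243 - 1/18973 = 422016438/18973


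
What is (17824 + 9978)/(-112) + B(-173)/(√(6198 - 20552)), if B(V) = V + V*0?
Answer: -13901/56 + 173*I*√14354/14354 ≈ -248.23 + 1.444*I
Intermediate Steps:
B(V) = V (B(V) = V + 0 = V)
(17824 + 9978)/(-112) + B(-173)/(√(6198 - 20552)) = (17824 + 9978)/(-112) - 173/√(6198 - 20552) = 27802*(-1/112) - 173*(-I*√14354/14354) = -13901/56 - 173*(-I*√14354/14354) = -13901/56 - (-173)*I*√14354/14354 = -13901/56 + 173*I*√14354/14354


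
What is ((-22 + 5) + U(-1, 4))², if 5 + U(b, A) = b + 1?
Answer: 484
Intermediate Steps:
U(b, A) = -4 + b (U(b, A) = -5 + (b + 1) = -5 + (1 + b) = -4 + b)
((-22 + 5) + U(-1, 4))² = ((-22 + 5) + (-4 - 1))² = (-17 - 5)² = (-22)² = 484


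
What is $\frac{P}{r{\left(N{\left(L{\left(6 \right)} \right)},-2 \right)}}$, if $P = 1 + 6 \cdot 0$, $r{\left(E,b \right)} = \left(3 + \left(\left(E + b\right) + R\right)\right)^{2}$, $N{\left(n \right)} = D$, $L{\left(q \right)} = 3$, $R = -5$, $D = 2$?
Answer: $\frac{1}{4} \approx 0.25$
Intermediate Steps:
$N{\left(n \right)} = 2$
$r{\left(E,b \right)} = \left(-2 + E + b\right)^{2}$ ($r{\left(E,b \right)} = \left(3 - \left(5 - E - b\right)\right)^{2} = \left(3 + \left(-5 + E + b\right)\right)^{2} = \left(-2 + E + b\right)^{2}$)
$P = 1$ ($P = 1 + 0 = 1$)
$\frac{P}{r{\left(N{\left(L{\left(6 \right)} \right)},-2 \right)}} = 1 \frac{1}{\left(-2 + 2 - 2\right)^{2}} = 1 \frac{1}{\left(-2\right)^{2}} = 1 \cdot \frac{1}{4} = \frac{1}{4}$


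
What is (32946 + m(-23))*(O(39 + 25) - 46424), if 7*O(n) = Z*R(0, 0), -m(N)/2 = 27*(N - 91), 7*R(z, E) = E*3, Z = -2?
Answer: -1815271248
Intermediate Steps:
R(z, E) = 3*E/7 (R(z, E) = (E*3)/7 = (3*E)/7 = 3*E/7)
m(N) = 4914 - 54*N (m(N) = -54*(N - 91) = -54*(-91 + N) = -2*(-2457 + 27*N) = 4914 - 54*N)
O(n) = 0 (O(n) = (-6*0/7)/7 = (-2*0)/7 = (1/7)*0 = 0)
(32946 + m(-23))*(O(39 + 25) - 46424) = (32946 + (4914 - 54*(-23)))*(0 - 46424) = (32946 + (4914 + 1242))*(-46424) = (32946 + 6156)*(-46424) = 39102*(-46424) = -1815271248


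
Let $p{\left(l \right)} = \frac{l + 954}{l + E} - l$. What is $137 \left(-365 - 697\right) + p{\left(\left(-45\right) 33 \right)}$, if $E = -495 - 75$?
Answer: $- \frac{98645988}{685} \approx -1.4401 \cdot 10^{5}$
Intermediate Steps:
$E = -570$ ($E = -495 - 75 = -570$)
$p{\left(l \right)} = - l + \frac{954 + l}{-570 + l}$ ($p{\left(l \right)} = \frac{l + 954}{l - 570} - l = \frac{954 + l}{-570 + l} - l = - l + \frac{954 + l}{-570 + l}$)
$137 \left(-365 - 697\right) + p{\left(\left(-45\right) 33 \right)} = 137 \left(-365 - 697\right) + \frac{954 - \left(\left(-45\right) 33\right)^{2} + 571 \left(\left(-45\right) 33\right)}{-570 - 1485} = 137 \left(-1062\right) + \frac{954 - \left(-1485\right)^{2} + 571 \left(-1485\right)}{-570 - 1485} = -145494 + \frac{954 - 2205225 - 847935}{-2055} = -145494 - \frac{954 - 2205225 - 847935}{2055} = -145494 - - \frac{1017402}{685} = -145494 + \frac{1017402}{685} = - \frac{98645988}{685}$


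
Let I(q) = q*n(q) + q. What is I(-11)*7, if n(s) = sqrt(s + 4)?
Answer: -77 - 77*I*sqrt(7) ≈ -77.0 - 203.72*I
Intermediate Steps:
n(s) = sqrt(4 + s)
I(q) = q + q*sqrt(4 + q) (I(q) = q*sqrt(4 + q) + q = q + q*sqrt(4 + q))
I(-11)*7 = -11*(1 + sqrt(4 - 11))*7 = -11*(1 + sqrt(-7))*7 = -11*(1 + I*sqrt(7))*7 = (-11 - 11*I*sqrt(7))*7 = -77 - 77*I*sqrt(7)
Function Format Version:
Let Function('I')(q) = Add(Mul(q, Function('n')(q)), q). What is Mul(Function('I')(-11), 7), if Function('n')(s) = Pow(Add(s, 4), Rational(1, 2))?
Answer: Add(-77, Mul(-77, I, Pow(7, Rational(1, 2)))) ≈ Add(-77.000, Mul(-203.72, I))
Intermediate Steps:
Function('n')(s) = Pow(Add(4, s), Rational(1, 2))
Function('I')(q) = Add(q, Mul(q, Pow(Add(4, q), Rational(1, 2)))) (Function('I')(q) = Add(Mul(q, Pow(Add(4, q), Rational(1, 2))), q) = Add(q, Mul(q, Pow(Add(4, q), Rational(1, 2)))))
Mul(Function('I')(-11), 7) = Mul(Mul(-11, Add(1, Pow(Add(4, -11), Rational(1, 2)))), 7) = Mul(Mul(-11, Add(1, Pow(-7, Rational(1, 2)))), 7) = Mul(Mul(-11, Add(1, Mul(I, Pow(7, Rational(1, 2))))), 7) = Mul(Add(-11, Mul(-11, I, Pow(7, Rational(1, 2)))), 7) = Add(-77, Mul(-77, I, Pow(7, Rational(1, 2))))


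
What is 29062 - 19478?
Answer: 9584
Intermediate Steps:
29062 - 19478 = 9584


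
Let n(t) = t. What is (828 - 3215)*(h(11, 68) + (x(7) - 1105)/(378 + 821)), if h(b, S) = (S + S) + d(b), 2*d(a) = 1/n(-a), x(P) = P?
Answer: -70269591/218 ≈ -3.2234e+5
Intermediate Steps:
d(a) = -1/(2*a) (d(a) = 1/(2*((-a))) = (-1/a)/2 = -1/(2*a))
h(b, S) = 2*S - 1/(2*b) (h(b, S) = (S + S) - 1/(2*b) = 2*S - 1/(2*b))
(828 - 3215)*(h(11, 68) + (x(7) - 1105)/(378 + 821)) = (828 - 3215)*((2*68 - 1/2/11) + (7 - 1105)/(378 + 821)) = -2387*((136 - 1/2*1/11) - 1098/1199) = -2387*((136 - 1/22) - 1098*1/1199) = -2387*(2991/22 - 1098/1199) = -2387*323823/2398 = -70269591/218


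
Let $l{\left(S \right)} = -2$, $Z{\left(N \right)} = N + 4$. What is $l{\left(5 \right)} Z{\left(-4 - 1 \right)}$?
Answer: $2$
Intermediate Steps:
$Z{\left(N \right)} = 4 + N$
$l{\left(5 \right)} Z{\left(-4 - 1 \right)} = - 2 \left(4 - 5\right) = \left(-2\right) \left(-1\right) = 2$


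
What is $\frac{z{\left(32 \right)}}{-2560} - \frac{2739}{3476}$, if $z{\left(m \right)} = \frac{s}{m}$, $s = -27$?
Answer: $- \frac{5097387}{6471680} \approx -0.78765$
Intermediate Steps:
$z{\left(m \right)} = - \frac{27}{m}$
$\frac{z{\left(32 \right)}}{-2560} - \frac{2739}{3476} = \frac{\left(-27\right) \frac{1}{32}}{-2560} - \frac{2739}{3476} = \left(-27\right) \frac{1}{32} \left(- \frac{1}{2560}\right) - \frac{249}{316} = \left(- \frac{27}{32}\right) \left(- \frac{1}{2560}\right) - \frac{249}{316} = \frac{27}{81920} - \frac{249}{316} = - \frac{5097387}{6471680}$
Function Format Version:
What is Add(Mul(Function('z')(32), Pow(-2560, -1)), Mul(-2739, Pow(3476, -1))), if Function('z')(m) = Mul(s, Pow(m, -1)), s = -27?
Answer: Rational(-5097387, 6471680) ≈ -0.78765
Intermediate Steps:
Function('z')(m) = Mul(-27, Pow(m, -1))
Add(Mul(Function('z')(32), Pow(-2560, -1)), Mul(-2739, Pow(3476, -1))) = Add(Mul(Mul(-27, Pow(32, -1)), Pow(-2560, -1)), Mul(-2739, Pow(3476, -1))) = Add(Mul(Mul(-27, Rational(1, 32)), Rational(-1, 2560)), Mul(-2739, Rational(1, 3476))) = Add(Mul(Rational(-27, 32), Rational(-1, 2560)), Rational(-249, 316)) = Add(Rational(27, 81920), Rational(-249, 316)) = Rational(-5097387, 6471680)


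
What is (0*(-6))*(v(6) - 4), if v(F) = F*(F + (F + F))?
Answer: 0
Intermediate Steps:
v(F) = 3*F**2 (v(F) = F*(F + 2*F) = F*(3*F) = 3*F**2)
(0*(-6))*(v(6) - 4) = (0*(-6))*(3*6**2 - 4) = 0*(3*36 - 4) = 0*(108 - 4) = 0*104 = 0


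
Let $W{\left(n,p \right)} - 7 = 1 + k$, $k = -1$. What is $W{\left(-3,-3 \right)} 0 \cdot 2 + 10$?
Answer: $10$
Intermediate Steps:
$W{\left(n,p \right)} = 7$ ($W{\left(n,p \right)} = 7 + \left(1 - 1\right) = 7 + 0 = 7$)
$W{\left(-3,-3 \right)} 0 \cdot 2 + 10 = 7 \cdot 0 \cdot 2 + 10 = 7 \cdot 0 + 10 = 0 + 10 = 10$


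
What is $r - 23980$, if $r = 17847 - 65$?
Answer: $-6198$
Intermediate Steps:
$r = 17782$ ($r = 17847 - 65 = 17782$)
$r - 23980 = 17782 - 23980 = -6198$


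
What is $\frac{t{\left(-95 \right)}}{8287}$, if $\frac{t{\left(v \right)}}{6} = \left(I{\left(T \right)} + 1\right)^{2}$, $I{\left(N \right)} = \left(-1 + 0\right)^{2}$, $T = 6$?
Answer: $\frac{24}{8287} \approx 0.0028961$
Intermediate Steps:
$I{\left(N \right)} = 1$ ($I{\left(N \right)} = \left(-1\right)^{2} = 1$)
$t{\left(v \right)} = 24$ ($t{\left(v \right)} = 6 \left(1 + 1\right)^{2} = 6 \cdot 2^{2} = 6 \cdot 4 = 24$)
$\frac{t{\left(-95 \right)}}{8287} = \frac{24}{8287}$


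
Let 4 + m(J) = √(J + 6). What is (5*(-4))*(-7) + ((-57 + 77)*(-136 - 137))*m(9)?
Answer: 21980 - 5460*√15 ≈ 833.51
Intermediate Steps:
m(J) = -4 + √(6 + J) (m(J) = -4 + √(J + 6) = -4 + √(6 + J))
(5*(-4))*(-7) + ((-57 + 77)*(-136 - 137))*m(9) = (5*(-4))*(-7) + ((-57 + 77)*(-136 - 137))*(-4 + √(6 + 9)) = -20*(-7) + (20*(-273))*(-4 + √15) = 140 - 5460*(-4 + √15) = 140 + (21840 - 5460*√15) = 21980 - 5460*√15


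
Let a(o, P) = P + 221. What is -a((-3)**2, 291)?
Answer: -512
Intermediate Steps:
a(o, P) = 221 + P
-a((-3)**2, 291) = -(221 + 291) = -1*512 = -512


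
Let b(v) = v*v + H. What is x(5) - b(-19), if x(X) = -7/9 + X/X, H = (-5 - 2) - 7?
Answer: -3121/9 ≈ -346.78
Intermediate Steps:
H = -14 (H = -7 - 7 = -14)
b(v) = -14 + v**2 (b(v) = v*v - 14 = v**2 - 14 = -14 + v**2)
x(X) = 2/9 (x(X) = -7*1/9 + 1 = -7/9 + 1 = 2/9)
x(5) - b(-19) = 2/9 - (-14 + (-19)**2) = 2/9 - (-14 + 361) = 2/9 - 1*347 = 2/9 - 347 = -3121/9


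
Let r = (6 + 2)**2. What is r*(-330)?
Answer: -21120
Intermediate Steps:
r = 64 (r = 8**2 = 64)
r*(-330) = 64*(-330) = -21120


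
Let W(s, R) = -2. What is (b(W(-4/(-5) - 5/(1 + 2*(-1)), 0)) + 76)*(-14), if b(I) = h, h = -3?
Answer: -1022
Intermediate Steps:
b(I) = -3
(b(W(-4/(-5) - 5/(1 + 2*(-1)), 0)) + 76)*(-14) = (-3 + 76)*(-14) = 73*(-14) = -1022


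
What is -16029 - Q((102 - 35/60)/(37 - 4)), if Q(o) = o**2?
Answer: -2515084753/156816 ≈ -16038.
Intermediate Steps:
-16029 - Q((102 - 35/60)/(37 - 4)) = -16029 - ((102 - 35/60)/(37 - 4))**2 = -16029 - ((102 - 35*1/60)/33)**2 = -16029 - ((102 - 7/12)*(1/33))**2 = -16029 - ((1217/12)*(1/33))**2 = -16029 - (1217/396)**2 = -16029 - 1*1481089/156816 = -16029 - 1481089/156816 = -2515084753/156816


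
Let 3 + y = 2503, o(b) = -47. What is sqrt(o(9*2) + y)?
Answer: sqrt(2453) ≈ 49.528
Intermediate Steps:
y = 2500 (y = -3 + 2503 = 2500)
sqrt(o(9*2) + y) = sqrt(-47 + 2500) = sqrt(2453)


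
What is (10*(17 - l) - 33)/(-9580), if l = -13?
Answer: -267/9580 ≈ -0.027871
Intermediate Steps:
(10*(17 - l) - 33)/(-9580) = (10*(17 - 1*(-13)) - 33)/(-9580) = (10*(17 + 13) - 33)*(-1/9580) = (10*30 - 33)*(-1/9580) = (300 - 33)*(-1/9580) = 267*(-1/9580) = -267/9580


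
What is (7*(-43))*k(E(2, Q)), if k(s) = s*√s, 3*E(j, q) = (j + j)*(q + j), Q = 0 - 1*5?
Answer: 2408*I ≈ 2408.0*I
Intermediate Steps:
Q = -5 (Q = 0 - 5 = -5)
E(j, q) = 2*j*(j + q)/3 (E(j, q) = ((j + j)*(q + j))/3 = ((2*j)*(j + q))/3 = (2*j*(j + q))/3 = 2*j*(j + q)/3)
k(s) = s^(3/2)
(7*(-43))*k(E(2, Q)) = (7*(-43))*((⅔)*2*(2 - 5))^(3/2) = -301*(-8*I) = -(-2408)*I = 2408*I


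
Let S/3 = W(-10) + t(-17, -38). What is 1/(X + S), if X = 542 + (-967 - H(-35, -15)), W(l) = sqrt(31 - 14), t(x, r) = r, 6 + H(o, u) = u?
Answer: -518/268171 - 3*sqrt(17)/268171 ≈ -0.0019777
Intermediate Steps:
H(o, u) = -6 + u
W(l) = sqrt(17)
S = -114 + 3*sqrt(17) (S = 3*(sqrt(17) - 38) = 3*(-38 + sqrt(17)) = -114 + 3*sqrt(17) ≈ -101.63)
X = -404 (X = 542 + (-967 - (-6 - 15)) = 542 + (-967 - 1*(-21)) = 542 + (-967 + 21) = 542 - 946 = -404)
1/(X + S) = 1/(-404 + (-114 + 3*sqrt(17))) = 1/(-518 + 3*sqrt(17))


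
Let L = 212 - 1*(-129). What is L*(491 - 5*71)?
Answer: 46376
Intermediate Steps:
L = 341 (L = 212 + 129 = 341)
L*(491 - 5*71) = 341*(491 - 5*71) = 341*(491 - 355) = 341*136 = 46376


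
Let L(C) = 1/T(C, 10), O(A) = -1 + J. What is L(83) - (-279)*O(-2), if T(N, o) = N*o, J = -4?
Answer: -1157849/830 ≈ -1395.0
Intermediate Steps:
O(A) = -5 (O(A) = -1 - 4 = -5)
L(C) = 1/(10*C) (L(C) = 1/(C*10) = 1/(10*C))
L(83) - (-279)*O(-2) = (⅒)/83 - (-279)*(-5) = (⅒)*(1/83) - 1*1395 = 1/830 - 1395 = -1157849/830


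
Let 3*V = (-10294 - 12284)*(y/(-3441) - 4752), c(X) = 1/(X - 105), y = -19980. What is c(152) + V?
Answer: 52043825335/1457 ≈ 3.5720e+7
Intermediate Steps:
c(X) = 1/(-105 + X)
V = 1107315432/31 (V = ((-10294 - 12284)*(-19980/(-3441) - 4752))/3 = (-22578*(-19980*(-1/3441) - 4752))/3 = (-22578*(180/31 - 4752))/3 = (-22578*(-147132/31))/3 = (1/3)*(3321946296/31) = 1107315432/31 ≈ 3.5720e+7)
c(152) + V = 1/(-105 + 152) + 1107315432/31 = 1/47 + 1107315432/31 = 52043825335/1457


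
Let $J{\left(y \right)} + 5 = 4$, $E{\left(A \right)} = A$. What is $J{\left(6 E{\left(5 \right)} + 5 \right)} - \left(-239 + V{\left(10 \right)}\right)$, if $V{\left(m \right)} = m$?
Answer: $228$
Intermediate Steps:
$J{\left(y \right)} = -1$ ($J{\left(y \right)} = -5 + 4 = -1$)
$J{\left(6 E{\left(5 \right)} + 5 \right)} - \left(-239 + V{\left(10 \right)}\right) = -1 - \left(-239 + 10\right) = -1 - -229 = -1 + 229 = 228$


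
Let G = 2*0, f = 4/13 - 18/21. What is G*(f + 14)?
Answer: 0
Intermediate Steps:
f = -50/91 (f = 4*(1/13) - 18*1/21 = 4/13 - 6/7 = -50/91 ≈ -0.54945)
G = 0
G*(f + 14) = 0*(-50/91 + 14) = 0*(1224/91) = 0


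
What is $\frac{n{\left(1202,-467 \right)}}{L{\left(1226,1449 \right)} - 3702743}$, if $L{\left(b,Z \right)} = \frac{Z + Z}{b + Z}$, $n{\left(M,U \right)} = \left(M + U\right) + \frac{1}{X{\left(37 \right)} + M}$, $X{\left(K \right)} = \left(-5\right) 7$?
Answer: $- \frac{2294470550}{11558942009709} \approx -0.0001985$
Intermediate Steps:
$X{\left(K \right)} = -35$
$n{\left(M,U \right)} = M + U + \frac{1}{-35 + M}$ ($n{\left(M,U \right)} = \left(M + U\right) + \frac{1}{-35 + M} = M + U + \frac{1}{-35 + M}$)
$L{\left(b,Z \right)} = \frac{2 Z}{Z + b}$
$\frac{n{\left(1202,-467 \right)}}{L{\left(1226,1449 \right)} - 3702743} = \frac{\frac{1}{-35 + 1202} \left(1 + 1202^{2} - 42070 - -16345 + 1202 \left(-467\right)\right)}{2 \cdot 1449 \frac{1}{1449 + 1226} - 3702743} = \frac{\frac{1}{1167} \left(1 + 1444804 - 42070 + 16345 - 561334\right)}{2 \cdot 1449 \cdot \frac{1}{2675} - 3702743} = \frac{\frac{1}{1167} \cdot 857746}{2 \cdot 1449 \cdot \frac{1}{2675} - 3702743} = \frac{857746}{1167 \left(\frac{2898}{2675} - 3702743\right)} = \frac{857746}{1167 \left(- \frac{9904834627}{2675}\right)} = \frac{857746}{1167} \left(- \frac{2675}{9904834627}\right) = - \frac{2294470550}{11558942009709}$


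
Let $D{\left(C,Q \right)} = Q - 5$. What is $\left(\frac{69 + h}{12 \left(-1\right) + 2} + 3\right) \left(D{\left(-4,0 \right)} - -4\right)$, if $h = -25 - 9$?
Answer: $\frac{1}{2} \approx 0.5$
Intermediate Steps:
$D{\left(C,Q \right)} = -5 + Q$
$h = -34$ ($h = -25 - 9 = -34$)
$\left(\frac{69 + h}{12 \left(-1\right) + 2} + 3\right) \left(D{\left(-4,0 \right)} - -4\right) = \left(\frac{69 - 34}{12 \left(-1\right) + 2} + 3\right) \left(\left(-5 + 0\right) - -4\right) = \left(\frac{35}{-12 + 2} + 3\right) \left(-5 + 4\right) = \left(\frac{35}{-10} + 3\right) \left(-1\right) = \left(35 \left(- \frac{1}{10}\right) + 3\right) \left(-1\right) = \left(- \frac{7}{2} + 3\right) \left(-1\right) = \left(- \frac{1}{2}\right) \left(-1\right) = \frac{1}{2}$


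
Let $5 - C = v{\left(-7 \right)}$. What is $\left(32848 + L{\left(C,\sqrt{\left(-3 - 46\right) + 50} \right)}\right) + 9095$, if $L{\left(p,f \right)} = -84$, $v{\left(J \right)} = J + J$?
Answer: $41859$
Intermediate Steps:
$v{\left(J \right)} = 2 J$
$C = 19$ ($C = 5 - 2 \left(-7\right) = 5 - -14 = 5 + 14 = 19$)
$\left(32848 + L{\left(C,\sqrt{\left(-3 - 46\right) + 50} \right)}\right) + 9095 = \left(32848 - 84\right) + 9095 = 32764 + 9095 = 41859$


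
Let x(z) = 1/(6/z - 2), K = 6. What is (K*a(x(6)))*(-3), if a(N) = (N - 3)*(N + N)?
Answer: -144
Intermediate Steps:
x(z) = 1/(-2 + 6/z)
a(N) = 2*N*(-3 + N) (a(N) = (-3 + N)*(2*N) = 2*N*(-3 + N))
(K*a(x(6)))*(-3) = (6*(2*(-1*6/(-6 + 2*6))*(-3 - 1*6/(-6 + 2*6))))*(-3) = (6*(2*(-1*6/(-6 + 12))*(-3 - 1*6/(-6 + 12))))*(-3) = (6*(2*(-1*6/6)*(-3 - 1*6/6)))*(-3) = (6*(2*(-1*6*⅙)*(-3 - 1*6*⅙)))*(-3) = (6*(2*(-1)*(-3 - 1)))*(-3) = (6*(2*(-1)*(-4)))*(-3) = (6*8)*(-3) = 48*(-3) = -144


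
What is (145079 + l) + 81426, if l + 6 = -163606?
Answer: 62893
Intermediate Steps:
l = -163612 (l = -6 - 163606 = -163612)
(145079 + l) + 81426 = (145079 - 163612) + 81426 = -18533 + 81426 = 62893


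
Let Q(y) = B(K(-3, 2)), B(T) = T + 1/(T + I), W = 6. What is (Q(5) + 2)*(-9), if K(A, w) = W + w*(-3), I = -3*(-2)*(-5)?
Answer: -177/10 ≈ -17.700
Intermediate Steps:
I = -30 (I = 6*(-5) = -30)
K(A, w) = 6 - 3*w (K(A, w) = 6 + w*(-3) = 6 - 3*w)
B(T) = T + 1/(-30 + T) (B(T) = T + 1/(T - 30) = T + 1/(-30 + T))
Q(y) = -1/30 (Q(y) = (1 + (6 - 3*2)² - 30*(6 - 3*2))/(-30 + (6 - 3*2)) = (1 + (6 - 6)² - 30*(6 - 6))/(-30 + (6 - 6)) = (1 + 0² - 30*0)/(-30 + 0) = (1 + 0 + 0)/(-30) = -1/30*1 = -1/30)
(Q(5) + 2)*(-9) = (-1/30 + 2)*(-9) = (59/30)*(-9) = -177/10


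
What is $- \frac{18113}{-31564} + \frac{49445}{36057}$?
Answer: $\frac{2213782421}{1138103148} \approx 1.9452$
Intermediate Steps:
$- \frac{18113}{-31564} + \frac{49445}{36057} = \left(-18113\right) \left(- \frac{1}{31564}\right) + 49445 \cdot \frac{1}{36057} = \frac{18113}{31564} + \frac{49445}{36057} = \frac{2213782421}{1138103148}$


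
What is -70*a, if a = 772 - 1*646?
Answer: -8820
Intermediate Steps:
a = 126 (a = 772 - 646 = 126)
-70*a = -70*126 = -8820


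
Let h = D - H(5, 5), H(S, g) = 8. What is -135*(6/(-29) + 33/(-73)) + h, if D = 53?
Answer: 283590/2117 ≈ 133.96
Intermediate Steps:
h = 45 (h = 53 - 1*8 = 53 - 8 = 45)
-135*(6/(-29) + 33/(-73)) + h = -135*(6/(-29) + 33/(-73)) + 45 = -135*(6*(-1/29) + 33*(-1/73)) + 45 = -135*(-6/29 - 33/73) + 45 = -135*(-1395/2117) + 45 = 188325/2117 + 45 = 283590/2117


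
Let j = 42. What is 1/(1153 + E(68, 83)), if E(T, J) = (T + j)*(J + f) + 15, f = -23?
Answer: 1/7768 ≈ 0.00012873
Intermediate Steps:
E(T, J) = 15 + (-23 + J)*(42 + T) (E(T, J) = (T + 42)*(J - 23) + 15 = (42 + T)*(-23 + J) + 15 = (-23 + J)*(42 + T) + 15 = 15 + (-23 + J)*(42 + T))
1/(1153 + E(68, 83)) = 1/(1153 + (-951 - 23*68 + 42*83 + 83*68)) = 1/(1153 + (-951 - 1564 + 3486 + 5644)) = 1/(1153 + 6615) = 1/7768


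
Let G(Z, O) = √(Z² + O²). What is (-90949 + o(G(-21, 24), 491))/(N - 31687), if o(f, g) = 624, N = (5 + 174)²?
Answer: -90325/354 ≈ -255.16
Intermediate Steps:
N = 32041 (N = 179² = 32041)
G(Z, O) = √(O² + Z²)
(-90949 + o(G(-21, 24), 491))/(N - 31687) = (-90949 + 624)/(32041 - 31687) = -90325/354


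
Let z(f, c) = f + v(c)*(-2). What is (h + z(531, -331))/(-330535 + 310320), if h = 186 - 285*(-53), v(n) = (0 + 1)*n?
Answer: -1268/1555 ≈ -0.81543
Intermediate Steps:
v(n) = n (v(n) = 1*n = n)
z(f, c) = f - 2*c (z(f, c) = f + c*(-2) = f - 2*c)
h = 15291 (h = 186 + 15105 = 15291)
(h + z(531, -331))/(-330535 + 310320) = (15291 + (531 - 2*(-331)))/(-330535 + 310320) = (15291 + (531 + 662))/(-20215) = (15291 + 1193)*(-1/20215) = 16484*(-1/20215) = -1268/1555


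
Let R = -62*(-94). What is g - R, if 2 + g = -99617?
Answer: -105447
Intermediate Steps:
R = 5828
g = -99619 (g = -2 - 99617 = -99619)
g - R = -99619 - 1*5828 = -99619 - 5828 = -105447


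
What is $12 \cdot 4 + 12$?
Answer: $60$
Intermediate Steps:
$12 \cdot 4 + 12 = 48 + 12 = 60$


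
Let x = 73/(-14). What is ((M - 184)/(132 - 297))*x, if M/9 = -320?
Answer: -111836/1155 ≈ -96.828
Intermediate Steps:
M = -2880 (M = 9*(-320) = -2880)
x = -73/14 (x = 73*(-1/14) = -73/14 ≈ -5.2143)
((M - 184)/(132 - 297))*x = ((-2880 - 184)/(132 - 297))*(-73/14) = -3064/(-165)*(-73/14) = -3064*(-1/165)*(-73/14) = (3064/165)*(-73/14) = -111836/1155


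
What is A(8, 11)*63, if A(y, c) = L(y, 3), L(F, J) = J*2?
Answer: 378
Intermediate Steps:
L(F, J) = 2*J
A(y, c) = 6 (A(y, c) = 2*3 = 6)
A(8, 11)*63 = 6*63 = 378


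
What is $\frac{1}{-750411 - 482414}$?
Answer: $- \frac{1}{1232825} \approx -8.1115 \cdot 10^{-7}$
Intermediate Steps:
$\frac{1}{-750411 - 482414} = \frac{1}{-1232825} = - \frac{1}{1232825}$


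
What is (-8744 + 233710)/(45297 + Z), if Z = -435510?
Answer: -224966/390213 ≈ -0.57652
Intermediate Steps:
(-8744 + 233710)/(45297 + Z) = (-8744 + 233710)/(45297 - 435510) = 224966/(-390213) = 224966*(-1/390213) = -224966/390213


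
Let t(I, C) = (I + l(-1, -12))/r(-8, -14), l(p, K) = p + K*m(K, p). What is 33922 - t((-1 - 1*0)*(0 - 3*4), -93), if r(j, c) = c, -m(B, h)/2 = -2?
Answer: 474871/14 ≈ 33919.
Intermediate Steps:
m(B, h) = 4 (m(B, h) = -2*(-2) = 4)
l(p, K) = p + 4*K (l(p, K) = p + K*4 = p + 4*K)
t(I, C) = 7/2 - I/14 (t(I, C) = (I + (-1 + 4*(-12)))/(-14) = (I + (-1 - 48))*(-1/14) = (I - 49)*(-1/14) = (-49 + I)*(-1/14) = 7/2 - I/14)
33922 - t((-1 - 1*0)*(0 - 3*4), -93) = 33922 - (7/2 - (-1 - 1*0)*(0 - 3*4)/14) = 33922 - (7/2 - (-1 + 0)*(0 - 12)/14) = 33922 - (7/2 - (-1)*(-12)/14) = 33922 - (7/2 - 1/14*12) = 33922 - (7/2 - 6/7) = 33922 - 1*37/14 = 33922 - 37/14 = 474871/14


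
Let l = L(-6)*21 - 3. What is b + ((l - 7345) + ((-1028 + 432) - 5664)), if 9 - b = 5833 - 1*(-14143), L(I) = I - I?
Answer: -33575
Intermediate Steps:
L(I) = 0
l = -3 (l = 0*21 - 3 = 0 - 3 = -3)
b = -19967 (b = 9 - (5833 - 1*(-14143)) = 9 - (5833 + 14143) = 9 - 1*19976 = 9 - 19976 = -19967)
b + ((l - 7345) + ((-1028 + 432) - 5664)) = -19967 + ((-3 - 7345) + ((-1028 + 432) - 5664)) = -19967 + (-7348 + (-596 - 5664)) = -19967 + (-7348 - 6260) = -19967 - 13608 = -33575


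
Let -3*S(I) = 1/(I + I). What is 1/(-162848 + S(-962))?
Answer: -5772/939958655 ≈ -6.1407e-6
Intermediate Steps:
S(I) = -1/(6*I) (S(I) = -1/(3*(I + I)) = -1/(2*I)/3 = -1/(6*I))
1/(-162848 + S(-962)) = 1/(-162848 - ⅙/(-962)) = 1/(-162848 - ⅙*(-1/962)) = 1/(-162848 + 1/5772) = 1/(-939958655/5772) = -5772/939958655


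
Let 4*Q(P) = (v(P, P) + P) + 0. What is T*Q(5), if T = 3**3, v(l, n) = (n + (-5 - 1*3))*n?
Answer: -135/2 ≈ -67.500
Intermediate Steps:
v(l, n) = n*(-8 + n) (v(l, n) = (n + (-5 - 3))*n = (n - 8)*n = (-8 + n)*n = n*(-8 + n))
Q(P) = P/4 + P*(-8 + P)/4 (Q(P) = ((P*(-8 + P) + P) + 0)/4 = ((P + P*(-8 + P)) + 0)/4 = (P + P*(-8 + P))/4 = P/4 + P*(-8 + P)/4)
T = 27
T*Q(5) = 27*((1/4)*5*(-7 + 5)) = 27*((1/4)*5*(-2)) = 27*(-5/2) = -135/2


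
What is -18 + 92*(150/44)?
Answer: 3252/11 ≈ 295.64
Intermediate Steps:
-18 + 92*(150/44) = -18 + 92*(150*(1/44)) = -18 + 92*(75/22) = -18 + 3450/11 = 3252/11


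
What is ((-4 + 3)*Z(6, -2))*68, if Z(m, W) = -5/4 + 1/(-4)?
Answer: 102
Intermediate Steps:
Z(m, W) = -3/2 (Z(m, W) = -5*¼ + 1*(-¼) = -5/4 - ¼ = -3/2)
((-4 + 3)*Z(6, -2))*68 = ((-4 + 3)*(-3/2))*68 = -1*(-3/2)*68 = (3/2)*68 = 102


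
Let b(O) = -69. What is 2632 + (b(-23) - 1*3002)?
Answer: -439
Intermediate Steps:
2632 + (b(-23) - 1*3002) = 2632 + (-69 - 1*3002) = 2632 + (-69 - 3002) = 2632 - 3071 = -439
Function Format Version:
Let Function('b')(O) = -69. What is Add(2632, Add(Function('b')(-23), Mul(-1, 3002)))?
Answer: -439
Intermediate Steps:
Add(2632, Add(Function('b')(-23), Mul(-1, 3002))) = Add(2632, Add(-69, Mul(-1, 3002))) = Add(2632, Add(-69, -3002)) = Add(2632, -3071) = -439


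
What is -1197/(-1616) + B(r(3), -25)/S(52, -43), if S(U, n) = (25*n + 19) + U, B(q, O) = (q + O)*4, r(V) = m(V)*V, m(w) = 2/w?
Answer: 337615/405616 ≈ 0.83235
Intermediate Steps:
r(V) = 2 (r(V) = (2/V)*V = 2)
B(q, O) = 4*O + 4*q (B(q, O) = (O + q)*4 = 4*O + 4*q)
S(U, n) = 19 + U + 25*n (S(U, n) = (19 + 25*n) + U = 19 + U + 25*n)
-1197/(-1616) + B(r(3), -25)/S(52, -43) = -1197/(-1616) + (4*(-25) + 4*2)/(19 + 52 + 25*(-43)) = -1197*(-1/1616) + (-100 + 8)/(19 + 52 - 1075) = 1197/1616 - 92/(-1004) = 1197/1616 - 92*(-1/1004) = 1197/1616 + 23/251 = 337615/405616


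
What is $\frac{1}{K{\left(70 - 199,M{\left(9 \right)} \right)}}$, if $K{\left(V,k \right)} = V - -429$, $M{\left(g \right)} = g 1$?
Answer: $\frac{1}{300} \approx 0.0033333$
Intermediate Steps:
$M{\left(g \right)} = g$
$K{\left(V,k \right)} = 429 + V$ ($K{\left(V,k \right)} = V + 429 = 429 + V$)
$\frac{1}{K{\left(70 - 199,M{\left(9 \right)} \right)}} = \frac{1}{429 + \left(70 - 199\right)} = \frac{1}{429 - 129} = \frac{1}{300}$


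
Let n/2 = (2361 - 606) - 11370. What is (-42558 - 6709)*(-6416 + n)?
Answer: 1263501482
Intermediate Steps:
n = -19230 (n = 2*((2361 - 606) - 11370) = 2*(1755 - 11370) = 2*(-9615) = -19230)
(-42558 - 6709)*(-6416 + n) = (-42558 - 6709)*(-6416 - 19230) = -49267*(-25646) = 1263501482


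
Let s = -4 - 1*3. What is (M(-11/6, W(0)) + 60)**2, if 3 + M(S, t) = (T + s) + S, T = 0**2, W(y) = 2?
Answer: 83521/36 ≈ 2320.0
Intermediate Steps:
s = -7 (s = -4 - 3 = -7)
T = 0
M(S, t) = -10 + S (M(S, t) = -3 + ((0 - 7) + S) = -3 + (-7 + S) = -10 + S)
(M(-11/6, W(0)) + 60)**2 = ((-10 - 11/6) + 60)**2 = (-71/6 + 60)**2 = (289/6)**2 = 83521/36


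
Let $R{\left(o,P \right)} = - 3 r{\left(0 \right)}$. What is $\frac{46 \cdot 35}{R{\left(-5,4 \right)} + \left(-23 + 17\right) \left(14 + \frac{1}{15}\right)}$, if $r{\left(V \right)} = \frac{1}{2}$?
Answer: $- \frac{16100}{859} \approx -18.743$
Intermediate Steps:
$r{\left(V \right)} = \frac{1}{2}$
$R{\left(o,P \right)} = - \frac{3}{2}$ ($R{\left(o,P \right)} = \left(-3\right) \frac{1}{2} = - \frac{3}{2}$)
$\frac{46 \cdot 35}{R{\left(-5,4 \right)} + \left(-23 + 17\right) \left(14 + \frac{1}{15}\right)} = \frac{46 \cdot 35}{- \frac{3}{2} + \left(-23 + 17\right) \left(14 + \frac{1}{15}\right)} = \frac{1610}{- \frac{3}{2} - 6 \left(14 + \frac{1}{15}\right)} = \frac{1610}{- \frac{3}{2} - \frac{422}{5}} = \frac{1610}{- \frac{859}{10}} = 1610 \left(- \frac{10}{859}\right) = - \frac{16100}{859}$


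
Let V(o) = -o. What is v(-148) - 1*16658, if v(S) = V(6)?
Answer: -16664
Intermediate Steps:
v(S) = -6 (v(S) = -1*6 = -6)
v(-148) - 1*16658 = -6 - 1*16658 = -6 - 16658 = -16664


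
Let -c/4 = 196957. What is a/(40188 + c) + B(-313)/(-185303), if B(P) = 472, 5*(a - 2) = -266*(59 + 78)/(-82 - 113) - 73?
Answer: -348540292571/135076436547000 ≈ -0.0025803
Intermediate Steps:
c = -787828 (c = -4*196957 = -787828)
a = 24157/975 (a = 2 + (-266*(59 + 78)/(-82 - 113) - 73)/5 = 2 + (-36442/(-195) - 73)/5 = 2 + (-36442*(-1)/195 - 73)/5 = 2 + (-266*(-137/195) - 73)/5 = 2 + (36442/195 - 73)/5 = 2 + (1/5)*(22207/195) = 2 + 22207/975 = 24157/975 ≈ 24.776)
a/(40188 + c) + B(-313)/(-185303) = 24157/(975*(40188 - 787828)) + 472/(-185303) = (24157/975)/(-747640) + 472*(-1/185303) = (24157/975)*(-1/747640) - 472/185303 = -24157/728949000 - 472/185303 = -348540292571/135076436547000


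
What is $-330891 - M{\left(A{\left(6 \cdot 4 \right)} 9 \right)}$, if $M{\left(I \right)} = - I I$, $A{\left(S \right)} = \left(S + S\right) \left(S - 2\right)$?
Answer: $89995125$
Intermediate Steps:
$A{\left(S \right)} = 2 S \left(-2 + S\right)$
$M{\left(I \right)} = - I^{2}$
$-330891 - M{\left(A{\left(6 \cdot 4 \right)} 9 \right)} = -330891 - - \left(2 \cdot 6 \cdot 4 \left(-2 + 6 \cdot 4\right) 9\right)^{2} = -330891 - - \left(2 \cdot 24 \left(-2 + 24\right) 9\right)^{2} = -330891 - - \left(2 \cdot 24 \cdot 22 \cdot 9\right)^{2} = -330891 - - \left(1056 \cdot 9\right)^{2} = -330891 - - 9504^{2} = -330891 - \left(-1\right) 90326016 = -330891 - -90326016 = -330891 + 90326016 = 89995125$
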